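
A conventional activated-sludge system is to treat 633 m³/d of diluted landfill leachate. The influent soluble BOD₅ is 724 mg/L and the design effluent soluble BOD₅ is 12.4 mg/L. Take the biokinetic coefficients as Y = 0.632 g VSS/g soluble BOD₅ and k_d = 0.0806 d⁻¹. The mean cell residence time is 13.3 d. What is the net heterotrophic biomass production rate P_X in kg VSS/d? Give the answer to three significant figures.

Observed yield with endogenous decay: Y_obs = Y / (1 + k_d·θ_c) = 0.632 / (1 + 0.0806 × 13.3) = 0.632 / 2.072 = 0.3050 g VSS/g soluble BOD₅.
ΔS = 724 − 12.4 = 711.6 mg/L, so the substrate removal rate is 633 × 711.6/1000 = 450.4 kg soluble BOD₅/d.
So the net sludge growth is P_X = 0.3050 × 450.4 = 137.4 kg VSS/d.

P_X ≈ 137 kg VSS/d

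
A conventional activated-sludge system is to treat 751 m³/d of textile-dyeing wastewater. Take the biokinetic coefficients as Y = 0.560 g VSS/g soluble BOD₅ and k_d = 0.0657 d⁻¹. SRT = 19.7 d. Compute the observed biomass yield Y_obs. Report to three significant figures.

Y_obs ≈ 0.244 g VSS/g soluble BOD₅

Observed yield with endogenous decay: Y_obs = Y / (1 + k_d·θ_c) = 0.560 / (1 + 0.0657 × 19.7) = 0.560 / 2.294 = 0.2441 g VSS/g soluble BOD₅.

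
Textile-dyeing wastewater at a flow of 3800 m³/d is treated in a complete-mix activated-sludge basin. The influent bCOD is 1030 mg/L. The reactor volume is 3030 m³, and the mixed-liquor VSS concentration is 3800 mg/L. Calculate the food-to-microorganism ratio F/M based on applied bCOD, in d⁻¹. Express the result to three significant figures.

F/M ≈ 0.340 d⁻¹

Food-to-microorganism ratio F/M = Q S₀ / (V X) = 3800 × 1030 / (3030 × 3800) = 0.3399 d⁻¹.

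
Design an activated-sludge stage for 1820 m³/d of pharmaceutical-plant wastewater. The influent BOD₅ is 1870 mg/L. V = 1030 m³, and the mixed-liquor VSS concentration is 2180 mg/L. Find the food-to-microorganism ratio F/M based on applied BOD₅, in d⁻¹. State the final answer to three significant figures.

F/M ≈ 1.52 d⁻¹

Food-to-microorganism ratio F/M = Q S₀ / (V X) = 1820 × 1870 / (1030 × 2180) = 1.516 d⁻¹.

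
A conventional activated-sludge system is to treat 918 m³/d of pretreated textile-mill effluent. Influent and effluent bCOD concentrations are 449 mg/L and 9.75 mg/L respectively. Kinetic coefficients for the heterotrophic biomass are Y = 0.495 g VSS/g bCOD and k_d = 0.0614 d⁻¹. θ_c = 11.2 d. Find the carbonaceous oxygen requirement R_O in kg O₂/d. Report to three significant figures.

The observed yield is Y_obs = Y/(1 + k_d·θ_c) = 0.495 / (1 + 0.0614 × 11.2) = 0.495 / 1.688 = 0.2933 g VSS per g bCOD removed.
ΔS = 449 − 9.75 = 439.2 mg/L, so the substrate removal rate is 918 × 439.2/1000 = 403.2 kg bCOD/d.
Net sludge production P_X = 0.2933 × 403.2 = 118.3 kg VSS/d.
Carbonaceous O₂ demand = substrate oxidised − cell-mass equivalent = 403.2 − 1.42 × 118.3 = 235.3 kg O₂/d.

R_O ≈ 235 kg O₂/d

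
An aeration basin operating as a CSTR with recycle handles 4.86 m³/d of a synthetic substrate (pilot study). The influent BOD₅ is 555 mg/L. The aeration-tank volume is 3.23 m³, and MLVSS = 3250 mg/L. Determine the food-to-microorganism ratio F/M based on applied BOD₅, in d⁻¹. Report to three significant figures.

F/M ≈ 0.257 d⁻¹

F/M = Q·S₀ / (V·X) = 4.86 × 555 / (3.230 × 3250) = 0.2569 g BOD₅·(g VSS·d)⁻¹.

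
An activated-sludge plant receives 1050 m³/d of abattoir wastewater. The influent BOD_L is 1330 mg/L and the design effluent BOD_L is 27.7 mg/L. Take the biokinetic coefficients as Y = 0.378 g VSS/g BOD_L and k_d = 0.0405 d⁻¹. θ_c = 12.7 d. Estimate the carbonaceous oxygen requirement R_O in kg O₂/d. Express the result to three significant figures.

Observed yield with endogenous decay: Y_obs = Y / (1 + k_d·θ_c) = 0.378 / (1 + 0.0405 × 12.7) = 0.378 / 1.514 = 0.2496 g VSS/g BOD_L.
ΔS = 1330 − 27.7 = 1302 mg/L, so the substrate removal rate is 1050 × 1302/1000 = 1367 kg BOD_L/d.
Biomass synthesised: P_X = Y_obs × 1367 = 341.3 kg VSS/d.
R_O = Q·ΔS − 1.42 P_X = 1367 − 484.7 = 882.7 kg O₂/d.

R_O ≈ 883 kg O₂/d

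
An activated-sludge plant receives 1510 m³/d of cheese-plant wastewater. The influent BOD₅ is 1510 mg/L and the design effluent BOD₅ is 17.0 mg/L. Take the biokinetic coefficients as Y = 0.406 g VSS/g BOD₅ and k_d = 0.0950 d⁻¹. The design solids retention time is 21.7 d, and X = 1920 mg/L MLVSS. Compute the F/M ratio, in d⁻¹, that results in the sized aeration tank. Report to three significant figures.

Rearranging the biomass balance for a CMAS with decay, V = Y·Q·ΔS·θ_c / [X·(1+k_d θ_c)] = 0.406 × 1510 × (1510 − 17.0) × 21.7 / [1920 × (1 + 0.0950 × 21.7)] = 1.99×10^7 / 5878 = 3379 m³.
F/M = applied load / biomass = Q·S₀/(V·X) = 1510 × 1510 / (3379 × 1920) = 0.3515 d⁻¹.

F/M ≈ 0.351 d⁻¹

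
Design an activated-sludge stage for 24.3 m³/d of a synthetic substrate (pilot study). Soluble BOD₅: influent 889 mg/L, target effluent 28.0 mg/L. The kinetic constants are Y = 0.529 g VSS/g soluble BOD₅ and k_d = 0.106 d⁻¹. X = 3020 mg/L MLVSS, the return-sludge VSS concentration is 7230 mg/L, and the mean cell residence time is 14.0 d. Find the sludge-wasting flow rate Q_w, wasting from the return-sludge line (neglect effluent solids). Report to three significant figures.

Q_w ≈ 0.616 m³/d

Steady-state biomass mass balance: V·X·(1 + k_d·θ_c) = Y·Q·(S₀ − S)·θ_c, so V = 0.529 × 24.3 × (889 − 28.0) × 14.0 / [3020 × (1 + 0.106 × 14.0)] = 1.55×10^5 / 7502 = 20.66 m³.
Q_w = (V·X)/(θ_c X_r) = 20.66 × 3020 / (14.0 × 7230) = 0.6163 m³/d.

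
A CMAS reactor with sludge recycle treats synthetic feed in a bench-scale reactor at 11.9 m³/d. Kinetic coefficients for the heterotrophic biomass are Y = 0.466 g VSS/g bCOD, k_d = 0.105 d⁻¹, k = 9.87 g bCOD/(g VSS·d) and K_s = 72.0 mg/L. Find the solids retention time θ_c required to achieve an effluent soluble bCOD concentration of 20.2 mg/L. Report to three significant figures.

θ_c ≈ 1.11 d

From 1/θ_c = Y·k·S/(K_s + S) − k_d: Y·k·S/(K_s+S) = 0.466 × 9.87 × 20.2 / (72.0 + 20.2) = 1.008 d⁻¹.
θ_c = 1/(μ − k_d) = 1/(1.008 − 0.105) = 1/0.9027 = 1.108 d.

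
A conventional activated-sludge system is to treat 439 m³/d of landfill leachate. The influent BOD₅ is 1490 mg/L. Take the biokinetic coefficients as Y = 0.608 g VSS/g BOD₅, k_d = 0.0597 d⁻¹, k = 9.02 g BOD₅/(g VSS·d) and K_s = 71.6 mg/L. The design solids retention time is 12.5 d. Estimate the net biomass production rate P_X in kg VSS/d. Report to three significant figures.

For a completely mixed reactor with recycle the Lawrence–McCarty relation gives S = K_s·(1 + k_d·θ_c) / [θ_c·(Y·k − k_d) − 1] = 71.6 × (1 + 0.0597 × 12.5) / [12.5 × (0.608 × 9.02 − 0.0597) − 1] = 125.0 / 66.81 = 1.872 mg/L.
Correct the yield for decay: Y_obs = Y/(1 + k_d θ_c) = 0.608 / (1 + 0.0597 × 12.5) = 0.608 / 1.746 = 0.3482.
Mass of BOD₅ removed per day: Q(S₀ − S) = 439 × 1488 g/m³ = 653.3 kg/d.
So the net sludge growth is P_X = 0.3482 × 653.3 = 227.5 kg VSS/d.

P_X ≈ 227 kg VSS/d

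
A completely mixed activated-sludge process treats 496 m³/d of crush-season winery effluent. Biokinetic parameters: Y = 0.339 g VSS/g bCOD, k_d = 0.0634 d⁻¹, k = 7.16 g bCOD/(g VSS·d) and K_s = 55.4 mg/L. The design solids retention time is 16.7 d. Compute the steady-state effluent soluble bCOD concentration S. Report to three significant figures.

S ≈ 2.96 mg/L

Effluent substrate depends only on kinetics and SRT: S = K_s(1 + k_d θ_c) / [θ_c(Yk − k_d) − 1] = 55.4 × (1 + 0.0634 × 16.7) / [16.7 × (0.339 × 7.16 − 0.0634) − 1] = 114.1 / 38.48 = 2.964 mg/L.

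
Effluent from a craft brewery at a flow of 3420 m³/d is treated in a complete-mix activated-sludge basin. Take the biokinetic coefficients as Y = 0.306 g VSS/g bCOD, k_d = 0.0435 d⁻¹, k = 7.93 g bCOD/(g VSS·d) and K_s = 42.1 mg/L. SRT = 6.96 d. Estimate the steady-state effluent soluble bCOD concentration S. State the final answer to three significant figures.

Effluent substrate depends only on kinetics and SRT: S = K_s(1 + k_d θ_c) / [θ_c(Yk − k_d) − 1] = 42.1 × (1 + 0.0435 × 6.96) / [6.96 × (0.306 × 7.93 − 0.0435) − 1] = 54.85 / 15.59 = 3.519 mg/L.

S ≈ 3.52 mg/L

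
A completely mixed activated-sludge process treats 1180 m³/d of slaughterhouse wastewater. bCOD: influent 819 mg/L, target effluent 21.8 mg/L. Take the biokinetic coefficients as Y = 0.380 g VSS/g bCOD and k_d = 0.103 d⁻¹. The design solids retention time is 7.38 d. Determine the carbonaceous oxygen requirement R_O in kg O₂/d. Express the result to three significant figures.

R_O ≈ 652 kg O₂/d

The observed yield is Y_obs = Y/(1 + k_d·θ_c) = 0.380 / (1 + 0.103 × 7.38) = 0.380 / 1.760 = 0.2159 g VSS per g bCOD removed.
Q·(S₀ − S) = 1180 × (819 − 21.8) × 10⁻³ = 940.7 kg/d removed.
Net sludge production P_X = 0.2159 × 940.7 = 203.1 kg VSS/d.
Carbonaceous O₂ demand = substrate oxidised − cell-mass equivalent = 940.7 − 1.42 × 203.1 = 652.3 kg O₂/d.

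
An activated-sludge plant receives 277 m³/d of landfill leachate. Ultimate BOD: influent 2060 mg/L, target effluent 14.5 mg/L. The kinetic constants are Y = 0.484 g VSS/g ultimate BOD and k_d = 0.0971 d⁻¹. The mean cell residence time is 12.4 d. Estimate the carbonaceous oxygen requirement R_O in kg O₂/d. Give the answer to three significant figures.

Observed yield with endogenous decay: Y_obs = Y / (1 + k_d·θ_c) = 0.484 / (1 + 0.0971 × 12.4) = 0.484 / 2.204 = 0.2196 g VSS/g ultimate BOD.
Substrate removed = Q·(S₀ − S) = 277 m³/d × (2060 − 14.5) g/m³ = 5.67×10^5 g/d = 566.6 kg/d.
Net sludge production P_X = 0.2196 × 566.6 = 124.4 kg VSS/d.
R_O = Q·(S₀ − S) − 1.42·P_X = 566.6 − 1.42 × 124.4 = 389.9 kg O₂/d.

R_O ≈ 390 kg O₂/d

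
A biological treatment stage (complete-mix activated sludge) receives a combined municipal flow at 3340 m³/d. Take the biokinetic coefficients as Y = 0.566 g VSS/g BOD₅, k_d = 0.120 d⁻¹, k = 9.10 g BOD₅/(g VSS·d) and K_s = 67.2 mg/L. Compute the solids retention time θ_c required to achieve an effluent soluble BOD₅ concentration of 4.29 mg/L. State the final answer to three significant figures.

θ_c ≈ 5.29 d

Specific growth rate at S = 4.29 mg/L: μ = YkS/(K_s+S) = 0.566·9.10·4.29/(67.2+4.29) = 0.3091 d⁻¹.
θ_c = 1/(μ − k_d) = 1/(0.3091 − 0.120) = 1/0.1891 = 5.289 d.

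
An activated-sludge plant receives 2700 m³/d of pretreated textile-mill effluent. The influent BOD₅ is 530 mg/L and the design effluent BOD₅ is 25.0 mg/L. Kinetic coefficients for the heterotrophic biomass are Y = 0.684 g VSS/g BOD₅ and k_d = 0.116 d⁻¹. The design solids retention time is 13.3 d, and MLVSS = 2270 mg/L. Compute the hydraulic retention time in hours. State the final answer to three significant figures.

τ ≈ 19.1 h

Steady-state biomass mass balance: V·X·(1 + k_d·θ_c) = Y·Q·(S₀ − S)·θ_c, so V = 0.684 × 2700 × (530 − 25.0) × 13.3 / [2270 × (1 + 0.116 × 13.3)] = 1.24×10^7 / 5772 = 2149 m³.
Hydraulic retention time τ = V/Q = 2149 / 2700 = 0.7959 d = 19.10 h.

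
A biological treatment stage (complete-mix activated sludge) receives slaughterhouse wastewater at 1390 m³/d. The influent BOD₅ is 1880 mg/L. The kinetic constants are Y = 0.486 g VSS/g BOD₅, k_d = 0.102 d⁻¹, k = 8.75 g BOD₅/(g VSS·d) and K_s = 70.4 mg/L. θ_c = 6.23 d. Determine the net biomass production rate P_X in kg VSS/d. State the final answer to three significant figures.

For a completely mixed reactor with recycle the Lawrence–McCarty relation gives S = K_s·(1 + k_d·θ_c) / [θ_c·(Y·k − k_d) − 1] = 70.4 × (1 + 0.102 × 6.23) / [6.23 × (0.486 × 8.75 − 0.102) − 1] = 115.1 / 24.86 = 4.632 mg/L.
Correct the yield for decay: Y_obs = Y/(1 + k_d θ_c) = 0.486 / (1 + 0.102 × 6.23) = 0.486 / 1.635 = 0.2972.
Substrate removed = Q·(S₀ − S) = 1390 m³/d × (1880 − 4.63) g/m³ = 2.61×10^6 g/d = 2607 kg/d.
P_X = Y_obs · Q(S₀ − S) = 0.2972 × 2607 = 774.6 kg VSS/d.

P_X ≈ 775 kg VSS/d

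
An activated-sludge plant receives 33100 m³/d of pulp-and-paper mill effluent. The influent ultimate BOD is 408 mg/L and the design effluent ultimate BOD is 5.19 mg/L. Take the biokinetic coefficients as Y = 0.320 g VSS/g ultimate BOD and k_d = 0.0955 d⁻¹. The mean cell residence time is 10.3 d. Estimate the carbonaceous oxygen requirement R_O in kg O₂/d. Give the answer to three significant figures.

The observed yield is Y_obs = Y/(1 + k_d·θ_c) = 0.320 / (1 + 0.0955 × 10.3) = 0.320 / 1.984 = 0.1613 g VSS per g ultimate BOD removed.
ΔS = 408 − 5.19 = 402.8 mg/L, so the substrate removal rate is 33100 × 402.8/1000 = 13333 kg ultimate BOD/d.
Biomass synthesised: P_X = Y_obs × 13333 = 2151 kg VSS/d.
R_O = Q·ΔS − 1.42 P_X = 13333 − 3054 = 10279 kg O₂/d.

R_O ≈ 10300 kg O₂/d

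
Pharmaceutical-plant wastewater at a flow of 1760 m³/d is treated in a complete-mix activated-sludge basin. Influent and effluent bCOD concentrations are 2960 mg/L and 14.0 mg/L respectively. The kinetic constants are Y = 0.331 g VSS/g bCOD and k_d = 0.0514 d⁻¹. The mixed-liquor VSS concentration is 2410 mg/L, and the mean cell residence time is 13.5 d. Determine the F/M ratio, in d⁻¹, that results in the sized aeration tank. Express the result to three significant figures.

F/M ≈ 0.381 d⁻¹

Rearranging the biomass balance for a CMAS with decay, V = Y·Q·ΔS·θ_c / [X·(1+k_d θ_c)] = 0.331 × 1760 × (2960 − 14.0) × 13.5 / [2410 × (1 + 0.0514 × 13.5)] = 2.32×10^7 / 4082 = 5675 m³.
Food-to-microorganism ratio F/M = Q S₀ / (V X) = 1760 × 2960 / (5675 × 2410) = 0.3809 d⁻¹.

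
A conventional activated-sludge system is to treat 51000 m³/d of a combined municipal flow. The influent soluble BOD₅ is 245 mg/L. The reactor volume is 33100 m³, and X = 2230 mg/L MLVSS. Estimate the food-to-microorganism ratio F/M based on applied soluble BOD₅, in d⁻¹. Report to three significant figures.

F/M ≈ 0.169 d⁻¹

F/M = applied load / biomass = Q·S₀/(V·X) = 51000 × 245 / (33100 × 2230) = 0.1693 d⁻¹.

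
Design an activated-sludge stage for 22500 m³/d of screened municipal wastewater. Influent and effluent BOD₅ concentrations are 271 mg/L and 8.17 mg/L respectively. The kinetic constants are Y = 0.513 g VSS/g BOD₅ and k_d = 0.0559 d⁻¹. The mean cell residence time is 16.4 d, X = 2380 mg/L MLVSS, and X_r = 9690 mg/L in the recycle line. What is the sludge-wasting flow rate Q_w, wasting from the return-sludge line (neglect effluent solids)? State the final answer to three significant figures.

From the SRT design equation V = Y Q (S₀−S) θ_c / [X (1 + k_d θ_c)] = 0.513 × 22500 × (271 − 8.17) × 16.4 / [2380 × (1 + 0.0559 × 16.4)] = 4.98×10^7 / 4562 = 10906 m³.
Wasting from the return line (neglecting effluent solids): Q_w = V·X / (θ_c·X_r) = 10906 × 2380 / (16.4 × 9690) = 163.3 m³/d.

Q_w ≈ 163 m³/d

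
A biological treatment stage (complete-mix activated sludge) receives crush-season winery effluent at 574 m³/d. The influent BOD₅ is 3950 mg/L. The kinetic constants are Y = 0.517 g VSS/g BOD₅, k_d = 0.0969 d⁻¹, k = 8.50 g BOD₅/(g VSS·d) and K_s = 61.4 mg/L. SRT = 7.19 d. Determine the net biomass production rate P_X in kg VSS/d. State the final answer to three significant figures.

Effluent substrate depends only on kinetics and SRT: S = K_s(1 + k_d θ_c) / [θ_c(Yk − k_d) − 1] = 61.4 × (1 + 0.0969 × 7.19) / [7.19 × (0.517 × 8.50 − 0.0969) − 1] = 104.2 / 29.90 = 3.484 mg/L.
The observed yield is Y_obs = Y/(1 + k_d·θ_c) = 0.517 / (1 + 0.0969 × 7.19) = 0.517 / 1.697 = 0.3047 g VSS per g BOD₅ removed.
Q·(S₀ − S) = 574 × (3950 − 3.48) × 10⁻³ = 2265 kg/d removed.
Biomass produced: P_X = Y_obs·Q·ΔS = 0.3047 × 2265 ≈ 690.3 kg VSS/d.

P_X ≈ 690 kg VSS/d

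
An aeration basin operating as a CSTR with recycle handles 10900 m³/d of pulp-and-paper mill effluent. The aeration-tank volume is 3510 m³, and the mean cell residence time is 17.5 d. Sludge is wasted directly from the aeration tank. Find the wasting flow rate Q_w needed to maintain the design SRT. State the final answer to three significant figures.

Wasting from the aeration tank: Q_w = V / θ_c = 3510 / 17.5 = 200.6 m³/d.

Q_w ≈ 201 m³/d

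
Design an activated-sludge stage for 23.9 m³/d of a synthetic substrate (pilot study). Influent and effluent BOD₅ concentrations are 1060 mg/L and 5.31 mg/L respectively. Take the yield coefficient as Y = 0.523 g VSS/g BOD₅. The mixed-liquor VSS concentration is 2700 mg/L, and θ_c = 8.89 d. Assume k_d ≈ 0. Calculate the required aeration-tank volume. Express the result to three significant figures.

V·X = Y·Q·ΔS·θ_c gives V = 0.523 × 23.9 × (1060 − 5.31) × 8.89 / 2700 = 43.41 m³.

V ≈ 43.4 m³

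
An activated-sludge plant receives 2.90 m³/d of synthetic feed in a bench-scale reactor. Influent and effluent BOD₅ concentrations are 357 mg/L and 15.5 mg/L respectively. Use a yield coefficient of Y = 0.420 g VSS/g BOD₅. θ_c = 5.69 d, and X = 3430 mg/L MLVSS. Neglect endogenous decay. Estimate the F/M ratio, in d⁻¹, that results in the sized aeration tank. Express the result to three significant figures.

With k_d = 0 the design equation reduces to V = Y Q (S₀−S) θ_c / X = 0.420 × 2.90 × (357 − 15.5) × 5.69 / 3430 = 0.6900 m³.
F/M = applied load / biomass = Q·S₀/(V·X) = 2.90 × 357 / (0.6900 × 3430) = 0.4374 d⁻¹.

F/M ≈ 0.437 d⁻¹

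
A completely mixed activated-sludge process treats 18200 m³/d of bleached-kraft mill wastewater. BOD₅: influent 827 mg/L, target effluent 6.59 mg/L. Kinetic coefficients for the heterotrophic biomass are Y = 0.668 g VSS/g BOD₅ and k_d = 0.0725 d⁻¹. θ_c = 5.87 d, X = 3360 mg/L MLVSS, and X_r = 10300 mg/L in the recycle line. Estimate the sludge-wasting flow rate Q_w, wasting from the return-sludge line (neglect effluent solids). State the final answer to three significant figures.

Q_w ≈ 679 m³/d

From the SRT design equation V = Y Q (S₀−S) θ_c / [X (1 + k_d θ_c)] = 0.668 × 18200 × (827 − 6.59) × 5.87 / [3360 × (1 + 0.0725 × 5.87)] = 5.85×10^7 / 4790 = 12223 m³.
Q_w = (V·X)/(θ_c X_r) = 12223 × 3360 / (5.87 × 10300) = 679.3 m³/d.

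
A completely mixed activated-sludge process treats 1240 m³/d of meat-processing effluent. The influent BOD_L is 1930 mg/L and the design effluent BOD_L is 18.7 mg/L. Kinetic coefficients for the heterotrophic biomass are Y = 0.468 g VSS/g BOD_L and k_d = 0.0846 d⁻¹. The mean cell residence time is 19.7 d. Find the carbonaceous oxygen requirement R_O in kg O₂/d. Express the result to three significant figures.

The observed yield is Y_obs = Y/(1 + k_d·θ_c) = 0.468 / (1 + 0.0846 × 19.7) = 0.468 / 2.667 = 0.1755 g VSS per g BOD_L removed.
Substrate removed = Q·(S₀ − S) = 1240 m³/d × (1930 − 18.7) g/m³ = 2.37×10^6 g/d = 2370 kg/d.
P_X = Y_obs·Q·(S₀ − S) = 0.1755 × 2370 = 415.9 kg VSS/d.
Carbonaceous O₂ demand = substrate oxidised − cell-mass equivalent = 2370 − 1.42 × 415.9 = 1779 kg O₂/d.

R_O ≈ 1780 kg O₂/d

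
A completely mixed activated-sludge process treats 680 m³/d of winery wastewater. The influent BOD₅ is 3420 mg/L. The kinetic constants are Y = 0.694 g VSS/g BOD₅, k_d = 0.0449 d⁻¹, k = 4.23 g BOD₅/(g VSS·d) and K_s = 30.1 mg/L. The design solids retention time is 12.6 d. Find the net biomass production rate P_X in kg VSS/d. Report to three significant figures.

P_X ≈ 1030 kg VSS/d

For a completely mixed reactor with recycle the Lawrence–McCarty relation gives S = K_s·(1 + k_d·θ_c) / [θ_c·(Y·k − k_d) − 1] = 30.1 × (1 + 0.0449 × 12.6) / [12.6 × (0.694 × 4.23 − 0.0449) − 1] = 47.13 / 35.42 = 1.330 mg/L.
Y_obs = Y / (1 + k_d θ_c) = 0.694 / (1 + 0.0449 × 12.6) = 0.694 / 1.566 = 0.4432.
ΔS = 3420 − 1.33 = 3419 mg/L, so the substrate removal rate is 680 × 3419/1000 = 2325 kg BOD₅/d.
Net biomass production P_X = Y_obs × Q·(S₀ − S) = 0.4432 × 2325 = 1030 kg VSS/d.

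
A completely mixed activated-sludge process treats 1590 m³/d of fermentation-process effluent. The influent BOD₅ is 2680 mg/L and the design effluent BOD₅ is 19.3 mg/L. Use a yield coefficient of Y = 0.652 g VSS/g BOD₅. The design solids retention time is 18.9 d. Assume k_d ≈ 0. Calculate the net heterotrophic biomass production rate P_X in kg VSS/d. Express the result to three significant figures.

No decay correction is needed, so Y_obs = Y = 0.652.
Mass of BOD₅ removed per day: Q(S₀ − S) = 1590 × 2661 g/m³ = 4231 kg/d.
Net biomass production P_X = Y_obs × Q·(S₀ − S) = 0.6520 × 4231 = 2758 kg VSS/d.

P_X ≈ 2760 kg VSS/d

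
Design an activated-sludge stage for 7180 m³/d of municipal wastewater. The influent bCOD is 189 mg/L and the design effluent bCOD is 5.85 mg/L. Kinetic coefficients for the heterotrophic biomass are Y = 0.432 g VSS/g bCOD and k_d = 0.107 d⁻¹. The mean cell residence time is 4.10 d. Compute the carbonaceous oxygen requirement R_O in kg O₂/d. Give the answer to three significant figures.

Correct the yield for decay: Y_obs = Y/(1 + k_d θ_c) = 0.432 / (1 + 0.107 × 4.10) = 0.432 / 1.439 = 0.3003.
ΔS = 189 − 5.85 = 183.2 mg/L, so the substrate removal rate is 7180 × 183.2/1000 = 1315 kg bCOD/d.
Net sludge production P_X = 0.3003 × 1315 = 394.9 kg VSS/d.
R_O = Q·ΔS − 1.42 P_X = 1315 − 560.7 = 754.3 kg O₂/d.

R_O ≈ 754 kg O₂/d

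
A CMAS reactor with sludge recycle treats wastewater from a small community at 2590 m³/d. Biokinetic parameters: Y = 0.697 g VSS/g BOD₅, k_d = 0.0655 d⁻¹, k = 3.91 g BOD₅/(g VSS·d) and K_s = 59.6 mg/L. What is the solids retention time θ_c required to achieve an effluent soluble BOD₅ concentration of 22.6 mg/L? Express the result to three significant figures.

θ_c ≈ 1.46 d

At the target effluent, Y k S/(K_s+S) = 0.697×3.91×22.6/82.20 = 0.7493 d⁻¹.
1/θ_c = 0.7493 − 0.0655 = 0.6838 d⁻¹, so θ_c = 1.462 d.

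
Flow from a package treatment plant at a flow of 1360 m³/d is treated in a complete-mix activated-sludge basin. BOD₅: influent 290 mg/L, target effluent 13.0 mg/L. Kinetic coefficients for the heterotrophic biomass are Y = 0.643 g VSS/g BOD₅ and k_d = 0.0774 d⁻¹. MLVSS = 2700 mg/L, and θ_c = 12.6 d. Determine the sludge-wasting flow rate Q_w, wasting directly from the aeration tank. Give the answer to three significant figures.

Q_w ≈ 45.4 m³/d

From the SRT design equation V = Y Q (S₀−S) θ_c / [X (1 + k_d θ_c)] = 0.643 × 1360 × (290 − 13.0) × 12.6 / [2700 × (1 + 0.0774 × 12.6)] = 3.05×10^6 / 5333 = 572.3 m³.
With mixed-liquor wasting, θ_c = V/Q_w, so Q_w = V/θ_c = 572.3/12.6 = 45.42 m³/d.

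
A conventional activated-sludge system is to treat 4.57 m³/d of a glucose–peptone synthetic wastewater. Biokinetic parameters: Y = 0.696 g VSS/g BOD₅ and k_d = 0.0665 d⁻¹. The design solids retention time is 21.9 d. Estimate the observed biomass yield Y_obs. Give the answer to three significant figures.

Y_obs ≈ 0.283 g VSS/g BOD₅

Y_obs = Y / (1 + k_d θ_c) = 0.696 / (1 + 0.0665 × 21.9) = 0.696 / 2.456 = 0.2833.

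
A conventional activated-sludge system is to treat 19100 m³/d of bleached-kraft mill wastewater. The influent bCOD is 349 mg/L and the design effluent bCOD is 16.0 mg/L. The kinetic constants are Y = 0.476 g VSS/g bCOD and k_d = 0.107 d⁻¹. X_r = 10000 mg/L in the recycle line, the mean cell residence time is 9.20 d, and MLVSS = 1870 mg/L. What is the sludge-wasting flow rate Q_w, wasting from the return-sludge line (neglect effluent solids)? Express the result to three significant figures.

Q_w ≈ 153 m³/d

Steady-state biomass mass balance: V·X·(1 + k_d·θ_c) = Y·Q·(S₀ − S)·θ_c, so V = 0.476 × 19100 × (349 − 16.0) × 9.20 / [1870 × (1 + 0.107 × 9.20)] = 2.79×10^7 / 3711 = 7506 m³.
θ_c = V·X/(Q_w·X_r) when wasting from the recycle, so Q_w = V·X/(θ_c·X_r) = 7506 × 1870 / (9.20 × 10000) = 152.6 m³/d.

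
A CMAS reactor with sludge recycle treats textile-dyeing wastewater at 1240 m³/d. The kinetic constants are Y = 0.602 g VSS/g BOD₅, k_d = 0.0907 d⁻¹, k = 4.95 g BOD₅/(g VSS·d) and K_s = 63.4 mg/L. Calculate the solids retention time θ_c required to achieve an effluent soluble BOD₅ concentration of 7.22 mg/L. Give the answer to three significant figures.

From 1/θ_c = Y·k·S/(K_s + S) − k_d: Y·k·S/(K_s+S) = 0.602 × 4.95 × 7.22 / (63.4 + 7.22) = 0.3047 d⁻¹.
Then 1/θ_c = μ − k_d = 0.3047 − 0.0907 = 0.2140 d⁻¹, giving θ_c = 4.674 d.

θ_c ≈ 4.67 d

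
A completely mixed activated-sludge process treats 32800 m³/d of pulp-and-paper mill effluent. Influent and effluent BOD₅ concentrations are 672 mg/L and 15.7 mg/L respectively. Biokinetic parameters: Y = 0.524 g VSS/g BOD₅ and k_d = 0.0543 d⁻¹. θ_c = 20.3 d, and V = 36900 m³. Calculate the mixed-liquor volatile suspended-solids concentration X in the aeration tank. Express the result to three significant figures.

X ≈ 2950 mg/L

Solving the biomass balance for X: X = Y Q (S₀−S) θ_c / [V (1+k_d θ_c)] = 0.524 × 32800 × (672 − 15.7) × 20.3 / [36900 × (1 + 0.0543 × 20.3)] = 2952 mg/L.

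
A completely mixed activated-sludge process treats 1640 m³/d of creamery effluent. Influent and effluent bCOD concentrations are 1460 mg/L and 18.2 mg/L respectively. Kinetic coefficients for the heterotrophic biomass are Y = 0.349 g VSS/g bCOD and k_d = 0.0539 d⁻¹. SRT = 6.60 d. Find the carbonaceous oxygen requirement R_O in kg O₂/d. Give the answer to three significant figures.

Correct the yield for decay: Y_obs = Y/(1 + k_d θ_c) = 0.349 / (1 + 0.0539 × 6.60) = 0.349 / 1.356 = 0.2574.
ΔS = 1460 − 18.2 = 1442 mg/L, so the substrate removal rate is 1640 × 1442/1000 = 2365 kg bCOD/d.
P_X = Y_obs·Q·(S₀ − S) = 0.2574 × 2365 = 608.7 kg VSS/d.
R_O = Q·ΔS − 1.42 P_X = 2365 − 864.3 = 1500 kg O₂/d.

R_O ≈ 1500 kg O₂/d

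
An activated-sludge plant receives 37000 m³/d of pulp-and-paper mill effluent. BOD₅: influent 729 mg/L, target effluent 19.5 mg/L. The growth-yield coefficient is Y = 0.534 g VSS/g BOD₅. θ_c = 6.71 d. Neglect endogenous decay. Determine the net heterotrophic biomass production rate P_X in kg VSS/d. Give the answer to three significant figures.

With endogenous decay neglected, the observed yield equals the true yield: Y_obs = Y = 0.534 g VSS/g BOD₅.
Q·(S₀ − S) = 37000 × (729 − 19.5) × 10⁻³ = 26252 kg/d removed.
P_X = Y_obs · Q(S₀ − S) = 0.5340 × 26252 = 14018 kg VSS/d.

P_X ≈ 14000 kg VSS/d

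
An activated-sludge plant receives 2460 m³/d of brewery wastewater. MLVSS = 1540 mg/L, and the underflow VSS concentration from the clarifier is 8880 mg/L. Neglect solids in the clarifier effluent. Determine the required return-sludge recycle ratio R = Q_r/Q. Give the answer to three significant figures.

R = Q_r/Q = X/(X_r − X) = 1540 / (8880 − 1540) = 0.2098.

R ≈ 0.210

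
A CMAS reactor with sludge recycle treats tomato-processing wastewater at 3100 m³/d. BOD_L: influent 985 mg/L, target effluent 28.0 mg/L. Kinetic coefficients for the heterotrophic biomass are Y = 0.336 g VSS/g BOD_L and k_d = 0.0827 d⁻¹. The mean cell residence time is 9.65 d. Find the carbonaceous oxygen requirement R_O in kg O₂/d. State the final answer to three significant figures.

Observed yield with endogenous decay: Y_obs = Y / (1 + k_d·θ_c) = 0.336 / (1 + 0.0827 × 9.65) = 0.336 / 1.798 = 0.1869 g VSS/g BOD_L.
ΔS = 985 − 28.0 = 957.0 mg/L, so the substrate removal rate is 3100 × 957.0/1000 = 2967 kg BOD_L/d.
Biomass synthesised: P_X = Y_obs × 2967 = 554.4 kg VSS/d.
Carbonaceous O₂ demand = substrate oxidised − cell-mass equivalent = 2967 − 1.42 × 554.4 = 2179 kg O₂/d.

R_O ≈ 2180 kg O₂/d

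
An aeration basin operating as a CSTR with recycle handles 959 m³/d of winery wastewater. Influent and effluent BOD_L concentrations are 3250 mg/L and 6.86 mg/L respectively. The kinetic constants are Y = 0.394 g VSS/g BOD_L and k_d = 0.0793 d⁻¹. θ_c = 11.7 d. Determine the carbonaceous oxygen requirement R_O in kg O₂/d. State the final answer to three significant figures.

The observed yield is Y_obs = Y/(1 + k_d·θ_c) = 0.394 / (1 + 0.0793 × 11.7) = 0.394 / 1.928 = 0.2044 g VSS per g BOD_L removed.
ΔS = 3250 − 6.86 = 3243 mg/L, so the substrate removal rate is 959 × 3243/1000 = 3110 kg BOD_L/d.
Net sludge production P_X = 0.2044 × 3110 = 635.6 kg VSS/d.
R_O = Q·ΔS − 1.42 P_X = 3110 − 902.6 = 2208 kg O₂/d.

R_O ≈ 2210 kg O₂/d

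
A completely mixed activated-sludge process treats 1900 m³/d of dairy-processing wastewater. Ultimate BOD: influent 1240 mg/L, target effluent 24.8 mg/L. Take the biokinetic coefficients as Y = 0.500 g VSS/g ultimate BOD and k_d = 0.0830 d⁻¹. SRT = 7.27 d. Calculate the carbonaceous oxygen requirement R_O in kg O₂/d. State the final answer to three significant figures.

Observed yield with endogenous decay: Y_obs = Y / (1 + k_d·θ_c) = 0.500 / (1 + 0.0830 × 7.27) = 0.500 / 1.603 = 0.3118 g VSS/g ultimate BOD.
Substrate removed = Q·(S₀ − S) = 1900 m³/d × (1240 − 24.8) g/m³ = 2.31×10^6 g/d = 2309 kg/d.
Biomass synthesised: P_X = Y_obs × 2309 = 720.0 kg VSS/d.
Carbonaceous O₂ demand = substrate oxidised − cell-mass equivalent = 2309 − 1.42 × 720.0 = 1286 kg O₂/d.

R_O ≈ 1290 kg O₂/d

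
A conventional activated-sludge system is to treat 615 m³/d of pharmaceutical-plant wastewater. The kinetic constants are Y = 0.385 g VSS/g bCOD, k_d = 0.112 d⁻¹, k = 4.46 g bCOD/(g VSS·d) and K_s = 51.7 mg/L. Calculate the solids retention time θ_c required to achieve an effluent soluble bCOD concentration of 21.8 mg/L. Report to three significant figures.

θ_c ≈ 2.52 d

At the target effluent, Y k S/(K_s+S) = 0.385×4.46×21.8/73.50 = 0.5093 d⁻¹.
θ_c = 1/(μ − k_d) = 1/(0.5093 − 0.112) = 1/0.3973 = 2.517 d.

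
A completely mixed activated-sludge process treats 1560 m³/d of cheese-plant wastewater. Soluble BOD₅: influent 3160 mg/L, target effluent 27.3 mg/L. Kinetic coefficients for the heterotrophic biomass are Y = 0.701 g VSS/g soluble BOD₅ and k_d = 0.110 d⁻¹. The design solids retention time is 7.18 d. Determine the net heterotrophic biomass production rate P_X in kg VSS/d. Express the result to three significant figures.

P_X ≈ 1910 kg VSS/d

Y_obs = Y / (1 + k_d θ_c) = 0.701 / (1 + 0.110 × 7.18) = 0.701 / 1.790 = 0.3917.
Mass of soluble BOD₅ removed per day: Q(S₀ − S) = 1560 × 3133 g/m³ = 4887 kg/d.
So the net sludge growth is P_X = 0.3917 × 4887 = 1914 kg VSS/d.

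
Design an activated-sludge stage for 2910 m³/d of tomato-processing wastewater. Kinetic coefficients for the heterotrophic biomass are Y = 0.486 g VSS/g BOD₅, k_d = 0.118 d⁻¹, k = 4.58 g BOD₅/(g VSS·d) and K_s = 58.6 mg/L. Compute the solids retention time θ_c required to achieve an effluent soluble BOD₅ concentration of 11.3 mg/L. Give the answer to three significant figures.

Specific growth rate at S = 11.3 mg/L: μ = YkS/(K_s+S) = 0.486·4.58·11.3/(58.6+11.3) = 0.3598 d⁻¹.
1/θ_c = 0.3598 − 0.118 = 0.2418 d⁻¹, so θ_c = 4.135 d.

θ_c ≈ 4.14 d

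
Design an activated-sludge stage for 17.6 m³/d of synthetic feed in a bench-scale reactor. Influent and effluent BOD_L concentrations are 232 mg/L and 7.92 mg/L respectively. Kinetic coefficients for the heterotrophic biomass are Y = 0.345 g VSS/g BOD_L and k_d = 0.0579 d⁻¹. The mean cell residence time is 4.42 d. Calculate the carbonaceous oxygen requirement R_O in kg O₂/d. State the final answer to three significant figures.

R_O ≈ 2.41 kg O₂/d

Y_obs = Y / (1 + k_d θ_c) = 0.345 / (1 + 0.0579 × 4.42) = 0.345 / 1.256 = 0.2747.
Q·(S₀ − S) = 17.6 × (232 − 7.92) × 10⁻³ = 3.944 kg/d removed.
Biomass synthesised: P_X = Y_obs × 3.944 = 1.083 kg VSS/d.
R_O = Q·(S₀ − S) − 1.42·P_X = 3.944 − 1.42 × 1.083 = 2.405 kg O₂/d.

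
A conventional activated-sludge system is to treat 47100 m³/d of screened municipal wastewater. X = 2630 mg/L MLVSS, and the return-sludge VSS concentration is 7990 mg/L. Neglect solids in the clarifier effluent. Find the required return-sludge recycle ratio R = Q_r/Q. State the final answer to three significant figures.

Solids balance on the clarifier gives (1+R)X = R·X_r, so R = X/(X_r − X) = 2630 / (7990 − 2630) = 0.4907.

R ≈ 0.491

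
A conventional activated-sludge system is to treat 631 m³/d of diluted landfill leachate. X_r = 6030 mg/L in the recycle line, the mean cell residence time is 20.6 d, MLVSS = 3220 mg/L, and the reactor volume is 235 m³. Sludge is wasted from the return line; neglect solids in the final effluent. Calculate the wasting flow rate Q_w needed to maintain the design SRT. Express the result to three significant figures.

Q_w ≈ 6.09 m³/d

θ_c = V·X/(Q_w·X_r) when wasting from the recycle, so Q_w = V·X/(θ_c·X_r) = 235.0 × 3220 / (20.6 × 6030) = 6.092 m³/d.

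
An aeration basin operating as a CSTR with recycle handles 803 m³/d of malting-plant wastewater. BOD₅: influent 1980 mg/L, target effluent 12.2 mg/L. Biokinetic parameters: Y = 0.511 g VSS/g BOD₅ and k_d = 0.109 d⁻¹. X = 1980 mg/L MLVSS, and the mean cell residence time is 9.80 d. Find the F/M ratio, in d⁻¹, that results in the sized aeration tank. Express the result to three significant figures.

F/M ≈ 0.416 d⁻¹

Rearranging the biomass balance for a CMAS with decay, V = Y·Q·ΔS·θ_c / [X·(1+k_d θ_c)] = 0.511 × 803 × (1980 − 12.2) × 9.80 / [1980 × (1 + 0.109 × 9.80)] = 7.91×10^6 / 4095 = 1932 m³.
F/M = Q·S₀ / (V·X) = 803 × 1980 / (1932 × 1980) = 0.4156 g BOD₅·(g VSS·d)⁻¹.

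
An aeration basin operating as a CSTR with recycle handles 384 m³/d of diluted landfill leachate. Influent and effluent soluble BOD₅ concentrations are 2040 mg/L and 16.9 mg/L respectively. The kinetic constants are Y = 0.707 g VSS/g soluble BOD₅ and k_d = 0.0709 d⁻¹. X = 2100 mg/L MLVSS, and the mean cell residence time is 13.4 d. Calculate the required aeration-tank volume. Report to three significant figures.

Rearranging the biomass balance for a CMAS with decay, V = Y·Q·ΔS·θ_c / [X·(1+k_d θ_c)] = 0.707 × 384 × (2040 − 16.9) × 13.4 / [2100 × (1 + 0.0709 × 13.4)] = 7.36×10^6 / 4095 = 1797 m³.

V ≈ 1800 m³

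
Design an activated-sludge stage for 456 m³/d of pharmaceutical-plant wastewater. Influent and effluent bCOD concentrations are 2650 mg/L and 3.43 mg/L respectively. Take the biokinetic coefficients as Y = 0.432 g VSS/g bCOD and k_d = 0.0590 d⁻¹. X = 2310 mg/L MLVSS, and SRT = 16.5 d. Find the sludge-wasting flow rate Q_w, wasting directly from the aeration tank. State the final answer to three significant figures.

From the SRT design equation V = Y Q (S₀−S) θ_c / [X (1 + k_d θ_c)] = 0.432 × 456 × (2650 − 3.43) × 16.5 / [2310 × (1 + 0.0590 × 16.5)] = 8.6×10^6 / 4559 = 1887 m³.
With mixed-liquor wasting, θ_c = V/Q_w, so Q_w = V/θ_c = 1887/16.5 = 114.4 m³/d.

Q_w ≈ 114 m³/d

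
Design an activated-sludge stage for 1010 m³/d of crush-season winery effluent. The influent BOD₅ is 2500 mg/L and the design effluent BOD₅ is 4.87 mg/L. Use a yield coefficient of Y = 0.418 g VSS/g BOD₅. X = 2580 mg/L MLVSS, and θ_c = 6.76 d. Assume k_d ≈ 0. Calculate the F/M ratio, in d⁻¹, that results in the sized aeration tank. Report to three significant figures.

F/M ≈ 0.355 d⁻¹

With k_d = 0 the design equation reduces to V = Y Q (S₀−S) θ_c / X = 0.418 × 1010 × (2500 − 4.87) × 6.76 / 2580 = 2760 m³.
F/M = applied load / biomass = Q·S₀/(V·X) = 1010 × 2500 / (2760 × 2580) = 0.3546 d⁻¹.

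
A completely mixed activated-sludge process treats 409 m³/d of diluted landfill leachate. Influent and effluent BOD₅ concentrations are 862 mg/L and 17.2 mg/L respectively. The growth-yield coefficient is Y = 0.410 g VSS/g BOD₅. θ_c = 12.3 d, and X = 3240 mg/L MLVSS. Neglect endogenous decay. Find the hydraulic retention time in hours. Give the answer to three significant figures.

τ ≈ 31.6 h

With k_d = 0 the design equation reduces to V = Y Q (S₀−S) θ_c / X = 0.410 × 409 × (862 − 17.2) × 12.3 / 3240 = 537.8 m³.
HRT = V/Q = 537.8 m³ / 409 m³·d⁻¹ = 1.315 d × 24 = 31.56 h.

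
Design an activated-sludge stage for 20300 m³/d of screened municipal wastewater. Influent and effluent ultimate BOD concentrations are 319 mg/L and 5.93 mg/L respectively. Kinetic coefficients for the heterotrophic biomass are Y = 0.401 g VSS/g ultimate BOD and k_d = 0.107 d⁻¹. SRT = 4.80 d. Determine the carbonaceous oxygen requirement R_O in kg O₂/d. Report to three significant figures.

Y_obs = Y / (1 + k_d θ_c) = 0.401 / (1 + 0.107 × 4.80) = 0.401 / 1.514 = 0.2649.
Q·(S₀ − S) = 20300 × (319 − 5.93) × 10⁻³ = 6355 kg/d removed.
Biomass synthesised: P_X = Y_obs × 6355 = 1684 kg VSS/d.
R_O = Q·(S₀ − S) − 1.42·P_X = 6355 − 1.42 × 1684 = 3964 kg O₂/d.

R_O ≈ 3960 kg O₂/d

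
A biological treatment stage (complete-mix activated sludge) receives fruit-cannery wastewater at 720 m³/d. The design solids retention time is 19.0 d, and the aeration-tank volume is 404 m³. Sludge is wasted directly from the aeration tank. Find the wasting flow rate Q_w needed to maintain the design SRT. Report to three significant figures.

Q_w ≈ 21.3 m³/d

For wasting at MLVSS concentration, Q_w = V/θ_c = 404.0/19.0 = 21.26 m³/d.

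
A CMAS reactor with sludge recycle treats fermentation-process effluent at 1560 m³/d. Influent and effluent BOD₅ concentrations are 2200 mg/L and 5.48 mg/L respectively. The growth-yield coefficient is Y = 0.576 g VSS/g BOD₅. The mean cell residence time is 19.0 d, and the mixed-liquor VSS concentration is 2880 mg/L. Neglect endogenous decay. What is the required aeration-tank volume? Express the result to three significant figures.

V ≈ 13000 m³

With k_d = 0 the design equation reduces to V = Y Q (S₀−S) θ_c / X = 0.576 × 1560 × (2200 − 5.48) × 19.0 / 2880 = 13009 m³.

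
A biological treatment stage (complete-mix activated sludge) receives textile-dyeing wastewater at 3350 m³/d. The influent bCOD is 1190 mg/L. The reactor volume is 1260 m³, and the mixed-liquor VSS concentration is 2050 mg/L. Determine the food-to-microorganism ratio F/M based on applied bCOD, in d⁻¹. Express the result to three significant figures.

F/M ≈ 1.54 d⁻¹

F/M = applied load / biomass = Q·S₀/(V·X) = 3350 × 1190 / (1260 × 2050) = 1.543 d⁻¹.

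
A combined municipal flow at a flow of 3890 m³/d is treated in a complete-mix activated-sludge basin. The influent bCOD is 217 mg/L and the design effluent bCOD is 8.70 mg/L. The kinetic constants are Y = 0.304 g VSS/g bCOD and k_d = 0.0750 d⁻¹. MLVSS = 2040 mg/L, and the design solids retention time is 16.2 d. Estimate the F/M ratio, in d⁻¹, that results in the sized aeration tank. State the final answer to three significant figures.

F/M ≈ 0.469 d⁻¹

From the SRT design equation V = Y Q (S₀−S) θ_c / [X (1 + k_d θ_c)] = 0.304 × 3890 × (217 − 8.70) × 16.2 / [2040 × (1 + 0.0750 × 16.2)] = 3.99×10^6 / 4519 = 883.1 m³.
F/M = Q·S₀ / (V·X) = 3890 × 217 / (883.1 × 2040) = 0.4685 g bCOD·(g VSS·d)⁻¹.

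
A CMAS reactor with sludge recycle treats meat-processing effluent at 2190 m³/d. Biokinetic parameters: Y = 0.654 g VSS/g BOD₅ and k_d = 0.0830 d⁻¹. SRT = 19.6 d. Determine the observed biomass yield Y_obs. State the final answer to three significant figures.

Y_obs = Y / (1 + k_d θ_c) = 0.654 / (1 + 0.0830 × 19.6) = 0.654 / 2.627 = 0.2490.

Y_obs ≈ 0.249 g VSS/g BOD₅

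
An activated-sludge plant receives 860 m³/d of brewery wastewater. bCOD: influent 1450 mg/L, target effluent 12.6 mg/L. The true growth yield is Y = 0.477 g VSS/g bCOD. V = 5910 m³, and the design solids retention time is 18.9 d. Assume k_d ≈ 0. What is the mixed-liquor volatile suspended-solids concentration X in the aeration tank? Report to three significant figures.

X ≈ 1890 mg/L

From V·X = Y·Q·(S₀ − S)·θ_c (decay neglected): X = 0.477 × 860 × (1450 − 12.6) × 18.9 / 5910 = 1886 mg/L.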